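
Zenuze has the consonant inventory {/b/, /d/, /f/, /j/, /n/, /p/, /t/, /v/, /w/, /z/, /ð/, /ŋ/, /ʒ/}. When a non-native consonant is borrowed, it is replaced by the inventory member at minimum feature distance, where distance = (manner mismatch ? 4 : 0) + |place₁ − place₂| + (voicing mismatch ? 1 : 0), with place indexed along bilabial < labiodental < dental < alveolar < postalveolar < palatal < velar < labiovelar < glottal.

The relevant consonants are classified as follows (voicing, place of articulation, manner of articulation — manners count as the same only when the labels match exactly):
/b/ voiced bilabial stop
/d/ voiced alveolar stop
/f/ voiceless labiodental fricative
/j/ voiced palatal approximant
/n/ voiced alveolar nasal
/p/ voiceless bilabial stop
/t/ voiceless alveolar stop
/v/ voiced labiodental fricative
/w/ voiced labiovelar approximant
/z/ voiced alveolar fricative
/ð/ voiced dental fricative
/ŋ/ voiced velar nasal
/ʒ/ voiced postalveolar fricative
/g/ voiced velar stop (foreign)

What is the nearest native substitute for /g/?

d

/d/ is closest: same manner (stop), place distance 3 (velar→alveolar), same voicing; total 3. Next closest is /t/ at distance 4.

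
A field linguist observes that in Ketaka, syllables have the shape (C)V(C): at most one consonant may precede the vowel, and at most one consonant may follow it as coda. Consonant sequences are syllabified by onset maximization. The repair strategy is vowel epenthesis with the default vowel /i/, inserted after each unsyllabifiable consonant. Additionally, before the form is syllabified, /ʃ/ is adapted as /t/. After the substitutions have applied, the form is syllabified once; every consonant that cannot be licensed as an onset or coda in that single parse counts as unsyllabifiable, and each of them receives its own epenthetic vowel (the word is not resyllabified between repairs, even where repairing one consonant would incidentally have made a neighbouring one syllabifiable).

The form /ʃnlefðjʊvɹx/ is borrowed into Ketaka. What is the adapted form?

tinilefðijʊvɹixi

Substitution: /ʃ/ → /t/, giving /tnlefðjʊvɹx/.
The consonants /t/, /n/, /ð/, /ɹ/, /x/ cannot be parsed into a legal (C)V(C) syllable (at most one coda consonant is licensed; onsets are limited to one consonant).
Epenthesis after each stranded consonant: /t/ → /ti/, /n/ → /ni/, /ð/ → /ði/, /ɹ/ → /ɹi/, /x/ → /xi/.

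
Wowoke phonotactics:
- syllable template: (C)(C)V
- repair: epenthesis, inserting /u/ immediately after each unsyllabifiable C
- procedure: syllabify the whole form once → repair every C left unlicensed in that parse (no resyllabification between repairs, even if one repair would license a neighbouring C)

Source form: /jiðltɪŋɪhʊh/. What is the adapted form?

Syllabifying with onset maximization leaves /ð/, /h/ stranded (no codas are permitted; onsets may contain at most 2 consonants).
Inserting the epenthetic vowel yields /ð/ → /ðu/, /h/ → /hu/.

jiðultɪŋɪhʊhu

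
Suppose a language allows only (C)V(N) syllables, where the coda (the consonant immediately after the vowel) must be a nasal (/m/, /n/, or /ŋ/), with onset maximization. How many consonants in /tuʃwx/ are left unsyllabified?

Under (C)V(N), the unsyllabifiable consonants are /ʃ/, /w/, /x/ (only a nasal (/m/, /n/, or /ŋ/) is licensed in coda position; onsets are limited to one consonant).

3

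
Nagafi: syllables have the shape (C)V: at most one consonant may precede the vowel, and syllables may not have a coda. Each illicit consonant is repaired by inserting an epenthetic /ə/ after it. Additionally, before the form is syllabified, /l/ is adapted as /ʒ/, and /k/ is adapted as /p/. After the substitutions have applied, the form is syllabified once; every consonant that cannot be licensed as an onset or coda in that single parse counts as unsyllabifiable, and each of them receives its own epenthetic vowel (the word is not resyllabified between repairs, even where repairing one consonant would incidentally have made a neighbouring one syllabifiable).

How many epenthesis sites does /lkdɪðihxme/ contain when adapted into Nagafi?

4

After substitution the input is /ʒpdɪðihxme/.
The unsyllabifiable consonants are /ʒ/, /p/, /h/, /x/; each receives one epenthetic vowel.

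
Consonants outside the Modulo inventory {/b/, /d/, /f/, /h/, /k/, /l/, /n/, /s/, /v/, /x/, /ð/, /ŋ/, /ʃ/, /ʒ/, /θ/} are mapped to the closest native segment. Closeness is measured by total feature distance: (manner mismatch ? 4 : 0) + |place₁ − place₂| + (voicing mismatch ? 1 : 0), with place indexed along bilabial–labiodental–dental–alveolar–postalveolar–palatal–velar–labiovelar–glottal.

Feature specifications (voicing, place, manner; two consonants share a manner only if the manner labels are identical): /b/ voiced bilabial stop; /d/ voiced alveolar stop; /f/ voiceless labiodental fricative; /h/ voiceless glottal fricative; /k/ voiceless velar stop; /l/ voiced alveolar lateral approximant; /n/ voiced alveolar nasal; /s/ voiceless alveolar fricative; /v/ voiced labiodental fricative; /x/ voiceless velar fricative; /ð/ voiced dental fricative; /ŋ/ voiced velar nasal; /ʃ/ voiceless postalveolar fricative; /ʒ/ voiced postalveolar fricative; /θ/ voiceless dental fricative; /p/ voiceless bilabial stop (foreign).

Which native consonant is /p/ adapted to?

b

/b/ is closest: same manner (stop), place distance 0 (bilabial→bilabial), voicing differs (+1); total 1. Next closest is /d/ at distance 4.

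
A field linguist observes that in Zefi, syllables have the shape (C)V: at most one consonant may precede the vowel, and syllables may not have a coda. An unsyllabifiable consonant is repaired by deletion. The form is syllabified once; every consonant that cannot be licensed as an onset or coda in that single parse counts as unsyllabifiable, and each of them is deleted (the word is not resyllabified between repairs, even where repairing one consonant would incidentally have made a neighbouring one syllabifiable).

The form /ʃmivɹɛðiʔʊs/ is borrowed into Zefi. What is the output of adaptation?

miɹɛðiʔʊ

Under (C)V, the unsyllabifiable consonants are /ʃ/, /v/, /s/ (no codas are permitted; onsets are limited to one consonant).
Deletion applies to /ʃ/, /v/, /s/.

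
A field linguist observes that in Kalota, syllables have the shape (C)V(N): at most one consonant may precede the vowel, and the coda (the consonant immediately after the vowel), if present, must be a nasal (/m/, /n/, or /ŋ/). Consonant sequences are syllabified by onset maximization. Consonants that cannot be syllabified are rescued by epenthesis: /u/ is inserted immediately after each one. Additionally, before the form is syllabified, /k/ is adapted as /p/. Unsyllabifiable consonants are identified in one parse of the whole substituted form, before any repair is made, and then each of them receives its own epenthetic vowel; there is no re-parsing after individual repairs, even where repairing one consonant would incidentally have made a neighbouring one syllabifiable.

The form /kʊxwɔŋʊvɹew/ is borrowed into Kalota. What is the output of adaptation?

Substitution: /k/ → /p/, giving /pʊxwɔŋʊvɹew/.
Syllabifying with onset maximization leaves /x/, /v/, /w/ stranded (only a nasal (/m/, /n/, or /ŋ/) is licensed in coda position; onsets are limited to one consonant).
Epenthesis after each stranded consonant: /x/ → /xu/, /v/ → /vu/, /w/ → /wu/.

pʊxuwɔŋʊvuɹewu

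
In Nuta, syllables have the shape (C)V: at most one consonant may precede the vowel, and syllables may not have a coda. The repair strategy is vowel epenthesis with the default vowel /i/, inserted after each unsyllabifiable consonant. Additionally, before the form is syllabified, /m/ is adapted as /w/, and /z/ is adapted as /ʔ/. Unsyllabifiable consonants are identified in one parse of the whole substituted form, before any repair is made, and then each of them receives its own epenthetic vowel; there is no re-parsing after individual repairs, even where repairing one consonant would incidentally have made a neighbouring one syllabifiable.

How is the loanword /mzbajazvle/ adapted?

wiʔibajaʔivile

Substitution: /m/ → /w/, /z/ → /ʔ/, giving /wʔbajaʔvle/.
Syllabifying with onset maximization leaves /w/, /ʔ/, /ʔ/, /v/ stranded (no codas are permitted; onsets are limited to one consonant).
Epenthesis after each stranded consonant: /w/ → /wi/, /ʔ/ → /ʔi/, /ʔ/ → /ʔi/, /v/ → /vi/.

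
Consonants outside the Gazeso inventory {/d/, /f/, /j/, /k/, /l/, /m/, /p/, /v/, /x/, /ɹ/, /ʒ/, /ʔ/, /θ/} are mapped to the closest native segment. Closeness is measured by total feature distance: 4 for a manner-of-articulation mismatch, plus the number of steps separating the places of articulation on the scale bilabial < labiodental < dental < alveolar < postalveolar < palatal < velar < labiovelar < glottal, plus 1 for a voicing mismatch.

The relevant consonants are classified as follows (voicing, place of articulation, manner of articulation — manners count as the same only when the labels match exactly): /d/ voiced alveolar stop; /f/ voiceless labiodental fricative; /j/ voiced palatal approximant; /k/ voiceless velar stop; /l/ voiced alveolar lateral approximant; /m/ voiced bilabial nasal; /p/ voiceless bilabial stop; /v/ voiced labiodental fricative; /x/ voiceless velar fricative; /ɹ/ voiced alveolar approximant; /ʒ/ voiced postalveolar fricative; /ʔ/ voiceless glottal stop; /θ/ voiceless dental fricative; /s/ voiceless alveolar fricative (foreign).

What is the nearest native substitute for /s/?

/θ/ is closest: same manner (fricative), place distance 1 (alveolar→dental), same voicing; total 1. Next closest is /f/ at distance 2.

θ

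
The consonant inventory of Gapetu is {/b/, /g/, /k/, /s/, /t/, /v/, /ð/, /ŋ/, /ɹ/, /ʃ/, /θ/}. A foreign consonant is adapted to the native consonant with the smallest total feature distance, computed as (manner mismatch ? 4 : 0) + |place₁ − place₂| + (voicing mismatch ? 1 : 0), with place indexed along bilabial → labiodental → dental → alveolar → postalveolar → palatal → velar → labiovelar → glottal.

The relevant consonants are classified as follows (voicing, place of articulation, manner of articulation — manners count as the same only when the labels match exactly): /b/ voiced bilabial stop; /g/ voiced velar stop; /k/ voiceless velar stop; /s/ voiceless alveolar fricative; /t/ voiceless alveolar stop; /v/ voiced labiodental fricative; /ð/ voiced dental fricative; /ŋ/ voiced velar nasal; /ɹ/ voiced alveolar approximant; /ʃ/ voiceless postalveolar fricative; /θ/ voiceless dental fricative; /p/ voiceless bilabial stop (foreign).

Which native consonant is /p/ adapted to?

/b/ is closest: same manner (stop), place distance 0 (bilabial→bilabial), voicing differs (+1); total 1. Next closest is /t/ at distance 3.

b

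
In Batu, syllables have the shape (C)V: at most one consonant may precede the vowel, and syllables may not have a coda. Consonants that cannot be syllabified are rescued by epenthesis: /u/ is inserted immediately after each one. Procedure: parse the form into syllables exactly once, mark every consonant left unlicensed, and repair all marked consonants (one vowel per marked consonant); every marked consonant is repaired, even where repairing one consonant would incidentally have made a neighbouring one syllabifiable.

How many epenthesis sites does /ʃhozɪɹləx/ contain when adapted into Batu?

The unsyllabifiable consonants are /ʃ/, /ɹ/, /x/; each receives one epenthetic vowel.

3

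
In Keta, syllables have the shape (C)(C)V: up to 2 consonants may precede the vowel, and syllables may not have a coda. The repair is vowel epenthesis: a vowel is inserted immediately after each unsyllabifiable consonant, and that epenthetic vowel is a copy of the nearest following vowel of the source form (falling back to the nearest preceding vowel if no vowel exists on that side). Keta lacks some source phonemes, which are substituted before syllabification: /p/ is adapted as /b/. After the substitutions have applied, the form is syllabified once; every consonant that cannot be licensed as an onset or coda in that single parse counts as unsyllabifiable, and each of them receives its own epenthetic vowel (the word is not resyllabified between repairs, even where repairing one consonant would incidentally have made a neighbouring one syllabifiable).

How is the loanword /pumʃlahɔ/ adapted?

bumaʃlahɔ

Substitution: /p/ → /b/, giving /bumʃlahɔ/.
The consonants /m/ cannot be parsed into a legal (C)(C)V syllable (no codas are permitted; onsets may contain at most 2 consonants).
Epenthesis after each stranded consonant: /m/ → /ma/.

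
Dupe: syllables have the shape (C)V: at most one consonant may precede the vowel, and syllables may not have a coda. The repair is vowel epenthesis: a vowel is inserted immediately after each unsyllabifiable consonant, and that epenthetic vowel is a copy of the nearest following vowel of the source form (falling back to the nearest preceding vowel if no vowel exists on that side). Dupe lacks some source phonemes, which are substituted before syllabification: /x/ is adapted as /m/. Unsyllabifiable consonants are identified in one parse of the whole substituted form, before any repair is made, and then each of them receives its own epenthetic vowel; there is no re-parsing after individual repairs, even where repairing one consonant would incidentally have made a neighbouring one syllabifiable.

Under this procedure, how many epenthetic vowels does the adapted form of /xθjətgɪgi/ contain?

3

After substitution the input is /mθjətgɪgi/.
The unsyllabifiable consonants are /m/, /θ/, /t/; each receives one epenthetic vowel.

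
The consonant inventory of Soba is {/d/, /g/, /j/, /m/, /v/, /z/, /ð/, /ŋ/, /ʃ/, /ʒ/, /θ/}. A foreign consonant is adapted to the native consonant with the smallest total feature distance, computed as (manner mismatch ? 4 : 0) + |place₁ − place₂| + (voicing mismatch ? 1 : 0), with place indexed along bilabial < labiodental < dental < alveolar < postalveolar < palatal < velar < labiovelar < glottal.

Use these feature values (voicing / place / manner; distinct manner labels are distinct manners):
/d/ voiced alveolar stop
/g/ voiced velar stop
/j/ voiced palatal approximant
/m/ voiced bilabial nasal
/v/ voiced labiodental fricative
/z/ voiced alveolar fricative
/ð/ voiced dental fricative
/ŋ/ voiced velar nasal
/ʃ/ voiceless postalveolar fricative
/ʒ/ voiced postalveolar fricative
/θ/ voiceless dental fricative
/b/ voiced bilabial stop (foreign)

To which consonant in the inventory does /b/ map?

/d/ is closest: same manner (stop), place distance 3 (bilabial→alveolar), same voicing; total 3. Next closest is /m/ at distance 4.

d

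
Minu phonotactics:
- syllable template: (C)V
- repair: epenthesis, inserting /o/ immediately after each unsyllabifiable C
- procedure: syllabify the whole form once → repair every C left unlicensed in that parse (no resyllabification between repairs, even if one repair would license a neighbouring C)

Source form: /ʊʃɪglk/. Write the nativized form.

Syllabifying with onset maximization leaves /g/, /l/, /k/ stranded (no codas are permitted; onsets are limited to one consonant).
Each unlicensed consonant becomes the onset of a new syllable: /g/ → /go/, /l/ → /lo/, /k/ → /ko/.

ʊʃɪgoloko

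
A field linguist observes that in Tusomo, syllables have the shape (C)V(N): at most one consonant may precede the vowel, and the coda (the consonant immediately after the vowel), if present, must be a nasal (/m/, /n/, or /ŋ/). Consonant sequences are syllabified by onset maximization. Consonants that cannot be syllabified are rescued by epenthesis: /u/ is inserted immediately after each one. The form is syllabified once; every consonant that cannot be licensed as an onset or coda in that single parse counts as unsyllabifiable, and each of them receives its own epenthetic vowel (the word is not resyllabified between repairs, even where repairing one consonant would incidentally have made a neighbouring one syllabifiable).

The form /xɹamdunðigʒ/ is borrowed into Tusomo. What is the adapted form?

xuɹamdunðiguʒu

Under (C)V(N), the unsyllabifiable consonants are /x/, /g/, /ʒ/ (only a nasal (/m/, /n/, or /ŋ/) is licensed in coda position; onsets are limited to one consonant).
Each unlicensed consonant becomes the onset of a new syllable: /x/ → /xu/, /g/ → /gu/, /ʒ/ → /ʒu/.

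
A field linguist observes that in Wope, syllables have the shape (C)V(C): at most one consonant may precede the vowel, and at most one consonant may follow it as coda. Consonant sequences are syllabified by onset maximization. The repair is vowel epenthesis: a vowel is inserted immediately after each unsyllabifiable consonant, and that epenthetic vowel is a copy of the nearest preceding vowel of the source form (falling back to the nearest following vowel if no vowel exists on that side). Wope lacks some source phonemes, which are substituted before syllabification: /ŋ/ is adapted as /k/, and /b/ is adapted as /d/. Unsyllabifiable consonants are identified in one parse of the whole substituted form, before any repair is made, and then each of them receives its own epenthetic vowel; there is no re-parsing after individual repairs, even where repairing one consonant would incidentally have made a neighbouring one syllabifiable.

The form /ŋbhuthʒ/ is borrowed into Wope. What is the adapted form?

kuduhuthuʒu

Substitution: /ŋ/ → /k/, /b/ → /d/, giving /kdhuthʒ/.
Under (C)V(C), the unsyllabifiable consonants are /k/, /d/, /h/, /ʒ/ (at most one coda consonant is licensed; onsets are limited to one consonant).
Epenthesis after each stranded consonant: /k/ → /ku/, /d/ → /du/, /h/ → /hu/, /ʒ/ → /ʒu/.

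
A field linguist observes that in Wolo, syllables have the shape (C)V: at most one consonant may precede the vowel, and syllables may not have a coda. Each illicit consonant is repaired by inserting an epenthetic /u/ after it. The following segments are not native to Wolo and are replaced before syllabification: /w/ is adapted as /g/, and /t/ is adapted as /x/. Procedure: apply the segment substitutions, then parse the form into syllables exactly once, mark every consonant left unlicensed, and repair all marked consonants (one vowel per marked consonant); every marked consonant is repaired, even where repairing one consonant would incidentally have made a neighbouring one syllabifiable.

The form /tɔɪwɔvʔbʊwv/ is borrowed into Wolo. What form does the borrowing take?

xɔɪgɔvuʔubʊguvu

Substitution: /t/ → /x/, /w/ → /g/, giving /xɔɪgɔvʔbʊgv/.
Under (C)V, the unsyllabifiable consonants are /v/, /ʔ/, /g/, /v/ (no codas are permitted; onsets are limited to one consonant).
Inserting the epenthetic vowel yields /v/ → /vu/, /ʔ/ → /ʔu/, /g/ → /gu/, /v/ → /vu/.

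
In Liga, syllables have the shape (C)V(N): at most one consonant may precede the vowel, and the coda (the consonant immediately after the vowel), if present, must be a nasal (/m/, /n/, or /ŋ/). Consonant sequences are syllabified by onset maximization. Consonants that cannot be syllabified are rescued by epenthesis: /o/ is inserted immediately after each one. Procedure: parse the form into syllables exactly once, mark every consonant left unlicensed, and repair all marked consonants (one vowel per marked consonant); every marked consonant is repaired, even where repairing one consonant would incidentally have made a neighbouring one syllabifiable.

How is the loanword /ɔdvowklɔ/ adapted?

The consonants /d/, /w/, /k/ cannot be parsed into a legal (C)V(N) syllable (only a nasal (/m/, /n/, or /ŋ/) is licensed in coda position; onsets are limited to one consonant).
Each unlicensed consonant becomes the onset of a new syllable: /d/ → /do/, /w/ → /wo/, /k/ → /ko/.

ɔdovowokolɔ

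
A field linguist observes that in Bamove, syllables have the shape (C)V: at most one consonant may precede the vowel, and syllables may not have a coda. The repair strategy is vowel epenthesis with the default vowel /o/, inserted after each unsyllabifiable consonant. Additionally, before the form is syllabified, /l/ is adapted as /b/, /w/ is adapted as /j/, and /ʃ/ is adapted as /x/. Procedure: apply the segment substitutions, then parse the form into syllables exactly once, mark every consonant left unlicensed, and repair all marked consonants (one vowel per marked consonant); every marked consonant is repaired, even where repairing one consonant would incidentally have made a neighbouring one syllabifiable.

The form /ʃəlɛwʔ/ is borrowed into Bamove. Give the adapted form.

xəbɛjoʔo

Substitution: /ʃ/ → /x/, /l/ → /b/, /w/ → /j/, giving /xəbɛjʔ/.
Syllabifying with onset maximization leaves /j/, /ʔ/ stranded (no codas are permitted; onsets are limited to one consonant).
Each unlicensed consonant becomes the onset of a new syllable: /j/ → /jo/, /ʔ/ → /ʔo/.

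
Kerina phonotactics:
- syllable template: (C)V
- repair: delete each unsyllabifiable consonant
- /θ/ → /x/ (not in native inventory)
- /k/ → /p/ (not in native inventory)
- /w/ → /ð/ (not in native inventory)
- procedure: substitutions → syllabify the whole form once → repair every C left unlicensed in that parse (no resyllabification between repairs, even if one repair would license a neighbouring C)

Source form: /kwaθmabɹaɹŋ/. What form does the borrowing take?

ðamaɹa

Substitution: /k/ → /p/, /w/ → /ð/, /θ/ → /x/, giving /pðaxmabɹaɹŋ/.
Under (C)V, the unsyllabifiable consonants are /p/, /x/, /b/, /ɹ/, /ŋ/ (no codas are permitted; onsets are limited to one consonant).
Deleting the stranded consonants removes /p/, /x/, /b/, /ɹ/, /ŋ/.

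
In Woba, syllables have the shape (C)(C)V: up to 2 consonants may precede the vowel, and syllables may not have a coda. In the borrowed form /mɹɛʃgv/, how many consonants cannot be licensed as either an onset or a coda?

3

Under (C)(C)V, the unsyllabifiable consonants are /ʃ/, /g/, /v/ (no codas are permitted; onsets may contain at most 2 consonants).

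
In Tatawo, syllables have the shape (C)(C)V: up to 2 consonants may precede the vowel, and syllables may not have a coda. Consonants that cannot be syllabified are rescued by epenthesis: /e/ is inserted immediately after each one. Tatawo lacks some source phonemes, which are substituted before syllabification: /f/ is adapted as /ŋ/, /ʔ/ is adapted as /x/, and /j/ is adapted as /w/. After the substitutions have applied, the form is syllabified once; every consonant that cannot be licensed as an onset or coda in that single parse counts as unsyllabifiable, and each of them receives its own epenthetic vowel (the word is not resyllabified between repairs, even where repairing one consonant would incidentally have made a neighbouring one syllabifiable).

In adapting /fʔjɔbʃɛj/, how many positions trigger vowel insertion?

2

After substitution the input is /ŋxwɔbʃɛw/.
The unsyllabifiable consonants are /ŋ/, /w/; each receives one epenthetic vowel.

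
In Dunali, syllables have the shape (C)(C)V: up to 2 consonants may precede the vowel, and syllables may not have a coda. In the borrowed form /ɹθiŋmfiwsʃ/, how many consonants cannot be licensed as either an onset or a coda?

Syllabifying with onset maximization leaves /ŋ/, /w/, /s/, /ʃ/ stranded (no codas are permitted; onsets may contain at most 2 consonants).

4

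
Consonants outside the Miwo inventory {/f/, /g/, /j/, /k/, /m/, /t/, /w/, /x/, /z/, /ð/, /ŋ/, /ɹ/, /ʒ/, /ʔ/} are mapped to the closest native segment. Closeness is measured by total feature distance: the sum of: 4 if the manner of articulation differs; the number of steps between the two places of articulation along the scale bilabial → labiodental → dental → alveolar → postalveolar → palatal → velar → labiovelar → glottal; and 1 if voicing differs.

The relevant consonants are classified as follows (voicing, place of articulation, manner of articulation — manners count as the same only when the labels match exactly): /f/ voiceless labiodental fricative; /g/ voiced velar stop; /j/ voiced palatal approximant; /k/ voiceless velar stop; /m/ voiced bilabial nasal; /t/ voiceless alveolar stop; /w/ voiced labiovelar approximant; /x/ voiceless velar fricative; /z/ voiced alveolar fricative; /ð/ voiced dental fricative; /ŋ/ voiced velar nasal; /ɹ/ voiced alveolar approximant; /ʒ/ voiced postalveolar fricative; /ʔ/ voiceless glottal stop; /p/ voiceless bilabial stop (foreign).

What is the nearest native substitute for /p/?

t

/t/ is closest: same manner (stop), place distance 3 (bilabial→alveolar), same voicing; total 3. Next closest is /f/ at distance 5.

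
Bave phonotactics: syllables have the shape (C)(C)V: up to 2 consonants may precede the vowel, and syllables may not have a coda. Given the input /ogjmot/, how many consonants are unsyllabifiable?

2

The consonants /g/, /t/ cannot be parsed into a legal (C)(C)V syllable (no codas are permitted; onsets may contain at most 2 consonants).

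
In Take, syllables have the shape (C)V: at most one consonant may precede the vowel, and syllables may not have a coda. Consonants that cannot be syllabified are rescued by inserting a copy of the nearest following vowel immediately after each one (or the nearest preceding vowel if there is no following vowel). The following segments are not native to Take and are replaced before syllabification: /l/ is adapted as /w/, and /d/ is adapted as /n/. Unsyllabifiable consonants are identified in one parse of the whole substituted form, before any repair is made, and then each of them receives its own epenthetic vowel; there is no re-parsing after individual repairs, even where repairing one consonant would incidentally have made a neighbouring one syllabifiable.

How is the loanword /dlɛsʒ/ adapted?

Substitution: /d/ → /n/, /l/ → /w/, giving /nwɛsʒ/.
Syllabifying with onset maximization leaves /n/, /s/, /ʒ/ stranded (no codas are permitted; onsets are limited to one consonant).
Each unlicensed consonant becomes the onset of a new syllable: /n/ → /nɛ/, /s/ → /sɛ/, /ʒ/ → /ʒɛ/.

nɛwɛsɛʒɛ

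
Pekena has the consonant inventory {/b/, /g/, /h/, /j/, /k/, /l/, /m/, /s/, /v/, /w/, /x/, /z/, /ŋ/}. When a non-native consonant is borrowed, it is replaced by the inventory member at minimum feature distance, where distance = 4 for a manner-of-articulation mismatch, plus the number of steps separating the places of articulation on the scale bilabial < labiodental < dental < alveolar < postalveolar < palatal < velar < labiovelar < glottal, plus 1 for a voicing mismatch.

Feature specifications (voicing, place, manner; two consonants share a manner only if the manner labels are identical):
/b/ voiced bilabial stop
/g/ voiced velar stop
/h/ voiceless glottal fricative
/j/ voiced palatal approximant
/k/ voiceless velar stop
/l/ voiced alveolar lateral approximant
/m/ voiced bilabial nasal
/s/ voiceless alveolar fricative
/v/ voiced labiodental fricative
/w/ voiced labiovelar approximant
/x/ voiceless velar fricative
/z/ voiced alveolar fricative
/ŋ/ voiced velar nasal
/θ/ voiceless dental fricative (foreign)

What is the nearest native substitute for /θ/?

s

/s/ is closest: same manner (fricative), place distance 1 (dental→alveolar), same voicing; total 1. Next closest is /v/ at distance 2.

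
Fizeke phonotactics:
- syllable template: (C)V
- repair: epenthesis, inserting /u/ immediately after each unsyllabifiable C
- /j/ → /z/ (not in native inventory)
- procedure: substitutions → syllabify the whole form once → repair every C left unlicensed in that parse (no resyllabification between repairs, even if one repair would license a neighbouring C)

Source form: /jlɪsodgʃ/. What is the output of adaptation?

zulɪsoduguʃu

Substitution: /j/ → /z/, giving /zlɪsodgʃ/.
Under (C)V, the unsyllabifiable consonants are /z/, /d/, /g/, /ʃ/ (no codas are permitted; onsets are limited to one consonant).
Epenthesis after each stranded consonant: /z/ → /zu/, /d/ → /du/, /g/ → /gu/, /ʃ/ → /ʃu/.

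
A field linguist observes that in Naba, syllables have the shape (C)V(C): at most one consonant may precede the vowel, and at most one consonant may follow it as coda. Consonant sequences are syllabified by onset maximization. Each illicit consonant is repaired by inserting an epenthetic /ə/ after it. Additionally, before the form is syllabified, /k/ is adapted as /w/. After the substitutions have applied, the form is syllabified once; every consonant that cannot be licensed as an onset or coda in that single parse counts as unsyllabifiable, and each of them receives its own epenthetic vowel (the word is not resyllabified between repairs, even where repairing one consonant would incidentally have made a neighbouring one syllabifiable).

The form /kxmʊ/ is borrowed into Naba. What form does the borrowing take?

wəxəmʊ

Substitution: /k/ → /w/, giving /wxmʊ/.
Syllabifying with onset maximization leaves /w/, /x/ stranded (at most one coda consonant is licensed; onsets are limited to one consonant).
Each unlicensed consonant becomes the onset of a new syllable: /w/ → /wə/, /x/ → /xə/.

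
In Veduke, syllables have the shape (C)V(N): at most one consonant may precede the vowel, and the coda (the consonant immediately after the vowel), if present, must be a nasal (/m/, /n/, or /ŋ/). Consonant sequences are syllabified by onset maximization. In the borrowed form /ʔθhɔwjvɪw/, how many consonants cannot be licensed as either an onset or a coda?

5

Syllabifying with onset maximization leaves /ʔ/, /θ/, /w/, /j/, /w/ stranded (only a nasal (/m/, /n/, or /ŋ/) is licensed in coda position; onsets are limited to one consonant).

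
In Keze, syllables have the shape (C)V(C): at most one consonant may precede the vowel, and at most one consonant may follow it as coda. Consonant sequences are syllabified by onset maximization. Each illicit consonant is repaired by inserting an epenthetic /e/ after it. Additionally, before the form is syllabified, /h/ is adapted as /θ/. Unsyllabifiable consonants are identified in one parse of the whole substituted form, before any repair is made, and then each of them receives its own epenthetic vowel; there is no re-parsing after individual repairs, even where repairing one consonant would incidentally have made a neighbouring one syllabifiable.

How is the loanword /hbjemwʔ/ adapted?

θebejemweʔe

Substitution: /h/ → /θ/, giving /θbjemwʔ/.
Syllabifying with onset maximization leaves /θ/, /b/, /w/, /ʔ/ stranded (at most one coda consonant is licensed; onsets are limited to one consonant).
Inserting the epenthetic vowel yields /θ/ → /θe/, /b/ → /be/, /w/ → /we/, /ʔ/ → /ʔe/.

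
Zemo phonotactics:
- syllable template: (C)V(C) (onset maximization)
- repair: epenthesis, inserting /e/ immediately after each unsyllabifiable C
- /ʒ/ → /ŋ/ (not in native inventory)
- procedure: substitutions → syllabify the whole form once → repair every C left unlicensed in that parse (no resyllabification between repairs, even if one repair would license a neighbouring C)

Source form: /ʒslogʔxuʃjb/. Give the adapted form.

ŋeselogʔexuʃjebe

Substitution: /ʒ/ → /ŋ/, giving /ŋslogʔxuʃjb/.
Under (C)V(C), the unsyllabifiable consonants are /ŋ/, /s/, /ʔ/, /j/, /b/ (at most one coda consonant is licensed; onsets are limited to one consonant).
Inserting the epenthetic vowel yields /ŋ/ → /ŋe/, /s/ → /se/, /ʔ/ → /ʔe/, /j/ → /je/, /b/ → /be/.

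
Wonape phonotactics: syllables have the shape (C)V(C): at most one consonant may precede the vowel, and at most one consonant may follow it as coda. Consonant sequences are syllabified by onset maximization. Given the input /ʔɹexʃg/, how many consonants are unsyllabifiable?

3

Under (C)V(C), the unsyllabifiable consonants are /ʔ/, /ʃ/, /g/ (at most one coda consonant is licensed; onsets are limited to one consonant).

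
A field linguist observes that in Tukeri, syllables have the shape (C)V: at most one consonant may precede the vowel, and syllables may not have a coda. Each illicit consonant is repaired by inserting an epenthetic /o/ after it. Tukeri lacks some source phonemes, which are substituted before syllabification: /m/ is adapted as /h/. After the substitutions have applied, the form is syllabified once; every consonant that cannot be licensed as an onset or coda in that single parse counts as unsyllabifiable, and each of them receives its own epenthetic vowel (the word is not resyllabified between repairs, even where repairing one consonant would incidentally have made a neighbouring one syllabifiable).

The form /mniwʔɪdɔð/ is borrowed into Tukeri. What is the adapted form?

Substitution: /m/ → /h/, giving /hniwʔɪdɔð/.
Under (C)V, the unsyllabifiable consonants are /h/, /w/, /ð/ (no codas are permitted; onsets are limited to one consonant).
Inserting the epenthetic vowel yields /h/ → /ho/, /w/ → /wo/, /ð/ → /ðo/.

honiwoʔɪdɔðo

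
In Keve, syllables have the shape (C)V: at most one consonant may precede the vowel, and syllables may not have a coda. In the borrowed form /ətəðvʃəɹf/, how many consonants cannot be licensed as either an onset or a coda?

Under (C)V, the unsyllabifiable consonants are /ð/, /v/, /ɹ/, /f/ (no codas are permitted; onsets are limited to one consonant).

4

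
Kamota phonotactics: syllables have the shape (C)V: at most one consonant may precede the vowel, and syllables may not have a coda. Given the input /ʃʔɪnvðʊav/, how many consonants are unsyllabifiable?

4

Under (C)V, the unsyllabifiable consonants are /ʃ/, /n/, /v/, /v/ (no codas are permitted; onsets are limited to one consonant).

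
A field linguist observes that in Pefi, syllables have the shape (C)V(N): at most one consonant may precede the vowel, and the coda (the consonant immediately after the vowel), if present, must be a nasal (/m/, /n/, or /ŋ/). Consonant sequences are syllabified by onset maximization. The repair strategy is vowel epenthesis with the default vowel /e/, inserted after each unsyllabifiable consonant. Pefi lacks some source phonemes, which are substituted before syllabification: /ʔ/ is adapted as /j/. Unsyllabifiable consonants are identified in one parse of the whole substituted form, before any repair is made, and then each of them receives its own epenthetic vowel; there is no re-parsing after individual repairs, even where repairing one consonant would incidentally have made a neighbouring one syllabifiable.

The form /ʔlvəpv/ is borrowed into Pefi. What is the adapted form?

jelevəpeve

Substitution: /ʔ/ → /j/, giving /jlvəpv/.
Under (C)V(N), the unsyllabifiable consonants are /j/, /l/, /p/, /v/ (only a nasal (/m/, /n/, or /ŋ/) is licensed in coda position; onsets are limited to one consonant).
Each unlicensed consonant becomes the onset of a new syllable: /j/ → /je/, /l/ → /le/, /p/ → /pe/, /v/ → /ve/.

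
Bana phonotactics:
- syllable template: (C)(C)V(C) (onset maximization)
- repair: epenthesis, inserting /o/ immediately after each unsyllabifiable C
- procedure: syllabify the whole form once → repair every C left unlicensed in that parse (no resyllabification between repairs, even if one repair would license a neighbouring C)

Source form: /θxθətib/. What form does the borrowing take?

θoxθətib

Syllabifying with onset maximization leaves /θ/ stranded (at most one coda consonant is licensed; onsets may contain at most 2 consonants).
Inserting the epenthetic vowel yields /θ/ → /θo/.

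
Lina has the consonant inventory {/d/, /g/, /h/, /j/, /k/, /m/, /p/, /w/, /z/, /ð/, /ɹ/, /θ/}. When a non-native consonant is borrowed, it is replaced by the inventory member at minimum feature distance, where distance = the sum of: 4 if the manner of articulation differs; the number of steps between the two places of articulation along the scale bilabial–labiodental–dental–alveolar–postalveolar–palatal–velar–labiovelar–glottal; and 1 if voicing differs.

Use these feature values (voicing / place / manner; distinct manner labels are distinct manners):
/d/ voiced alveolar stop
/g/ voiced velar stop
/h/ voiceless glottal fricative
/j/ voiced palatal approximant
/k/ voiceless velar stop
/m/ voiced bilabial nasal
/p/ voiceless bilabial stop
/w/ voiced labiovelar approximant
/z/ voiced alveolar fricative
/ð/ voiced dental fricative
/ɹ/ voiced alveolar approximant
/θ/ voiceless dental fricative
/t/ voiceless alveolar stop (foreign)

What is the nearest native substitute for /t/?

d

/d/ is closest: same manner (stop), place distance 0 (alveolar→alveolar), voicing differs (+1); total 1. Next closest is /k/ at distance 3.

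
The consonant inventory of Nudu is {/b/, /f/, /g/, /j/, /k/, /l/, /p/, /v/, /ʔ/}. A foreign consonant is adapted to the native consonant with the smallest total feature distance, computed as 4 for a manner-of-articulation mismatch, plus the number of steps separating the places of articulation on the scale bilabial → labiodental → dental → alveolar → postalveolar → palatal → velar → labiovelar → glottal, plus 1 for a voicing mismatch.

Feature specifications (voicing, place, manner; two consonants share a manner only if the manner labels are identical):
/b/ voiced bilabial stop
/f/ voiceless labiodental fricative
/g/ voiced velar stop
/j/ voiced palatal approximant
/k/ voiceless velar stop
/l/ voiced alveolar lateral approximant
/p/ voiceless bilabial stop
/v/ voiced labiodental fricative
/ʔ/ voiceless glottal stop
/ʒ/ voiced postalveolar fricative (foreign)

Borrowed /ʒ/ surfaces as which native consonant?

/v/ is closest: same manner (fricative), place distance 3 (postalveolar→labiodental), same voicing; total 3. Next closest is /f/ at distance 4.

v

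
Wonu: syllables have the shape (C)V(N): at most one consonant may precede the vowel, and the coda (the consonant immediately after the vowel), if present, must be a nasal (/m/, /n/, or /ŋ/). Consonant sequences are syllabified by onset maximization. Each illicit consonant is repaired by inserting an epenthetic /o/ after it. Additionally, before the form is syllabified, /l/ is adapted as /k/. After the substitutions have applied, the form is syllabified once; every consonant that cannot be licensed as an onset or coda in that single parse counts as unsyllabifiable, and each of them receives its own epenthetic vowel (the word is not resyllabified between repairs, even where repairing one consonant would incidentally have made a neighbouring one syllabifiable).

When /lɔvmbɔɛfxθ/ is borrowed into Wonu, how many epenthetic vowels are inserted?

After substitution the input is /kɔvmbɔɛfxθ/.
The unsyllabifiable consonants are /v/, /m/, /f/, /x/, /θ/; each receives one epenthetic vowel.

5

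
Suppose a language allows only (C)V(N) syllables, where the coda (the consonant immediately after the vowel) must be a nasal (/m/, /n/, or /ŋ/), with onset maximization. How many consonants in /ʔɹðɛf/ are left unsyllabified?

3

The consonants /ʔ/, /ɹ/, /f/ cannot be parsed into a legal (C)V(N) syllable (only a nasal (/m/, /n/, or /ŋ/) is licensed in coda position; onsets are limited to one consonant).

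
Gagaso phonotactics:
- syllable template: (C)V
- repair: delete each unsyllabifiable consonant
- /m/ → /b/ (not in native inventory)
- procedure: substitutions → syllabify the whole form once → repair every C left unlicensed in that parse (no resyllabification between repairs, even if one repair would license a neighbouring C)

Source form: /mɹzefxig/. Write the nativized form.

Substitution: /m/ → /b/, giving /bɹzefxig/.
The consonants /b/, /ɹ/, /f/, /g/ cannot be parsed into a legal (C)V syllable (no codas are permitted; onsets are limited to one consonant).
Each unlicensed consonant is deleted: /b/, /ɹ/, /f/, /g/.

zexi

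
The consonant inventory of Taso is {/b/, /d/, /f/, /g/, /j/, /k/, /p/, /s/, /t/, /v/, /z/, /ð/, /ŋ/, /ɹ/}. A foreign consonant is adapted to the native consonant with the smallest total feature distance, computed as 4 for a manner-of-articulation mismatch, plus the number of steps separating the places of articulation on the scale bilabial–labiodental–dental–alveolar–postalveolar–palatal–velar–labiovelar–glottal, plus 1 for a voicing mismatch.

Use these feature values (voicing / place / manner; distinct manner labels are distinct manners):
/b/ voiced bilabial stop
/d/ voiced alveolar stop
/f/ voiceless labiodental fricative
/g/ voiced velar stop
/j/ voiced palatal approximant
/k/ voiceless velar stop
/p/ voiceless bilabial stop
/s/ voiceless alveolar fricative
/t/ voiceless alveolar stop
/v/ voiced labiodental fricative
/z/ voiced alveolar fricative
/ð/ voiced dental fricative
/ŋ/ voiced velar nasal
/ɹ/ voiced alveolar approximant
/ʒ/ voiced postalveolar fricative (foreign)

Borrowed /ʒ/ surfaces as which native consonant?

/z/ is closest: same manner (fricative), place distance 1 (postalveolar→alveolar), same voicing; total 1. Next closest is /s/ at distance 2.

z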